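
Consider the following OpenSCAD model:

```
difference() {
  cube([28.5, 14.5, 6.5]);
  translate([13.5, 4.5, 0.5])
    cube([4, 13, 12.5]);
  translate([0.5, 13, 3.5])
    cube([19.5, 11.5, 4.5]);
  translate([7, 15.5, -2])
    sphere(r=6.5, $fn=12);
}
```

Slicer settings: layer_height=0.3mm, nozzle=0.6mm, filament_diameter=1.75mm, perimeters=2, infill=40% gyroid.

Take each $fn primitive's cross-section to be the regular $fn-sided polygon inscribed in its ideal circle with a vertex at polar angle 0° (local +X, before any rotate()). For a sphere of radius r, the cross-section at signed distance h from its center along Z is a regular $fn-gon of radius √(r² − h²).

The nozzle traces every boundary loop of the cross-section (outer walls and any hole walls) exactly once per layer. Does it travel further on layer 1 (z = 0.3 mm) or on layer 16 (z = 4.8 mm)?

layer 16 (z = 4.8 mm)

Layer 1 (z = 0.3): the 28.5×14.5 cube contributes its full rectangle (perimeter 86.00 mm); the cube at (13.5, 4.5) does not reach this height (z outside [0.5, 13]); the cube at (0.5, 13) is absent (z outside [3.5, 8]); the sphere at (7, 15.5): section is a regular 12-gon, circumradius = √(r²−h²) = √(6.5²−2.3²) = 6.079 (perimeter = 2·12·6.079·sin(180°/12) = 37.76 mm); After the difference (first − rest): starting from the 28.5×14.5 cube, the r=6.5 sphere at (7, 15.5) partially overlaps it — only the 43.55 mm² overlap (of its 110.88 mm²) is removed, clipping the outline — boundary = 91.19 mm. So its perimeter = 91.19 mm. Layer 16 (z = 4.8): the cube is present — its section is the full 28.5×14.5 rectangle (perimeter 86.00 mm); the cube at (13.5, 4.5) (footprint 4×13) is included at this height (perimeter 34.00 mm); the 19.5×11.5 cube at (0.5, 13) contributes its full rectangle (perimeter 62.00 mm); the sphere at (7, 15.5) is absent (|z−center|=6.800 > r=6.5); After the difference (first − rest): starting from the 28.5×14.5 cube, the 4×13 cube at (13.5, 4.5) partially overlaps it — only the 40.00 mm² overlap (of its 52.00 mm²) is removed, clipping the outline; the 19.5×11.5 cube at (0.5, 13) partially overlaps it — only the 23.25 mm² overlap (of its 224.25 mm²) is removed, clipping the outline — boundary = 106.00 mm. So its perimeter = 106.00 mm. Layer 16 is larger (106.00 vs 91.19 mm).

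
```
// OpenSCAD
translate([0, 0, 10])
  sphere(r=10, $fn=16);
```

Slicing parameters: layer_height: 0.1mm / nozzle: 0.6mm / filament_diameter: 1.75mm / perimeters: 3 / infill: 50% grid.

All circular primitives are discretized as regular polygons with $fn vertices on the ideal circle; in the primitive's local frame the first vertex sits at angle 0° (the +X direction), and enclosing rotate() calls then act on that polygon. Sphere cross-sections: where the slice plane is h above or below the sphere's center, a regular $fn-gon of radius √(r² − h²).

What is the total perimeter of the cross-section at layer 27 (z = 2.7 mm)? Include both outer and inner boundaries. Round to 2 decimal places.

42.67 mm

At z = 2.7 mm: the sphere: section is a regular 16-gon, circumradius = √(r²−h²) = √(10²−7.3²) = 6.834 (perimeter = 2·16·6.834·sin(180°/16) = 42.67 mm). Overall, the cross-section is a single solid region. Total boundary length (outer) = 42.67 mm.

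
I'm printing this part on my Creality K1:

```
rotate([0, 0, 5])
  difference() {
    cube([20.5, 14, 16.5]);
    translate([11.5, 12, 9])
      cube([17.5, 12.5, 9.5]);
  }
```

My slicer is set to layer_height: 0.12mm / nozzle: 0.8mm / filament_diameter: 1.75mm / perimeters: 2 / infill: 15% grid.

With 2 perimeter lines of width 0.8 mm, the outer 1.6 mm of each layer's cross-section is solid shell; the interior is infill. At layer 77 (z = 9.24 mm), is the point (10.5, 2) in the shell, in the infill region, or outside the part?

shell

At z = 9.24 mm: the cube (footprint 20.5×14) is included at this height; the cube at (11.5, 12) (footprint 17.5×12.5) is included at this height; Taking the first minus the rest: starting from the 20.5×14 cube, the 17.5×12.5 cube at (11.5, 12) partially overlaps it — only the 18.00 mm² overlap (of its 218.75 mm²) is removed, clipping the outline — 1 connected region; (whole slice rotated 5° about Z — lengths, areas and connectivity unchanged). Overall, the cross-section is a single solid region. Undo the 5° rotation: the query point maps to (10.634, 1.077) in the un-rotated model frame. The nearest boundary edge runs (20.50, 0.00)→(0.00, 0.00); distance from the point to it = 1.08 mm. The point is inside the cross-section, 1.08 mm from the nearest boundary — within the 1.6 mm shell band (2 × 0.8).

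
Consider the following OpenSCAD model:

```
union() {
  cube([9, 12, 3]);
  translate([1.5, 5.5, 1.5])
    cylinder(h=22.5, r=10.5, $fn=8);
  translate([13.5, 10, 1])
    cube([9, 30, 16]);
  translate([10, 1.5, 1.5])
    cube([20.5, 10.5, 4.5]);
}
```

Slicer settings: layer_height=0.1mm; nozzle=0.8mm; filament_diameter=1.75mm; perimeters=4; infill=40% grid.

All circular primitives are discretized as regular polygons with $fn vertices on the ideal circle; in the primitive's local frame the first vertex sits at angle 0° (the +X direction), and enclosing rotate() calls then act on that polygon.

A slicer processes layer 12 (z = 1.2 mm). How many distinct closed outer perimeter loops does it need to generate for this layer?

At z = 1.2 mm: the cube is present — its section is the full 9×12 rectangle; the cylinder at (1.5, 5.5) is absent (z outside [1.5, 24]); the cube at (13.5, 10) is present — its section is the full 9×30 rectangle; the cube at (10, 1.5) does not reach this height (z outside [1.5, 6]); Taking the union: the 2 present regions are separate (no shared area or edge), so areas and boundary lengths simply add and each stays a separate island — 2 connected regions. The result has 2 disconnected regions.

2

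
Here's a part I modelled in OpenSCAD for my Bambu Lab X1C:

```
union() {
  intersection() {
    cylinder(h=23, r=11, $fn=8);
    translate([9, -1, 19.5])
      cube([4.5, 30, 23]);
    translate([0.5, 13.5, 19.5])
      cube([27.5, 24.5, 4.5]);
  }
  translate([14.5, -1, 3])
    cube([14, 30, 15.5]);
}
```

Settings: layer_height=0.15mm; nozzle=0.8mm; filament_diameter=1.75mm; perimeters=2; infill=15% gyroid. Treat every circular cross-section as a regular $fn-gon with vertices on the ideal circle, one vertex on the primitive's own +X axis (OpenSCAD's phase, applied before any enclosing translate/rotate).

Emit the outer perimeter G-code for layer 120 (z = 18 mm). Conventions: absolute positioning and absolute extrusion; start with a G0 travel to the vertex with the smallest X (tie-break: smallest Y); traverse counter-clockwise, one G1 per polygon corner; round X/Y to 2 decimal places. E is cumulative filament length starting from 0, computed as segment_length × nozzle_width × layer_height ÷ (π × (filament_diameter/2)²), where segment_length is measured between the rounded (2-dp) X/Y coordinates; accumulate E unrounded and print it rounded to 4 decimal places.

At z = 18 mm: the cylinder: section is a regular 8-gon, circumradius r=11; the cube at (9, -1) does not reach this height (z outside [19.5, 42.5]); the cube at (0.5, 13.5) is not intersected at this z (z outside [19.5, 24]); After intersecting: at least one operand is absent at this height, so nothing remains; the cube at (14.5, -1) is present — its section is the full 14×30 rectangle; Taking the union: only the 14×30 cube at (14.5, -1) is present, so the union is just that shape — 1 connected region. The outline is a single polygon with 4 vertices. Extrusion per mm of travel: 0.8 × 0.15 / (π × 0.875²) = 0.049890. Accumulating E over each segment gives final E = 4.3903.

G0 X14.50 Y-1.00 Z18.00
G1 X28.50 Y-1.00 E0.6985
G1 X28.50 Y29.00 E2.1952
G1 X14.50 Y29.00 E2.8936
G1 X14.50 Y-1.00 E4.3903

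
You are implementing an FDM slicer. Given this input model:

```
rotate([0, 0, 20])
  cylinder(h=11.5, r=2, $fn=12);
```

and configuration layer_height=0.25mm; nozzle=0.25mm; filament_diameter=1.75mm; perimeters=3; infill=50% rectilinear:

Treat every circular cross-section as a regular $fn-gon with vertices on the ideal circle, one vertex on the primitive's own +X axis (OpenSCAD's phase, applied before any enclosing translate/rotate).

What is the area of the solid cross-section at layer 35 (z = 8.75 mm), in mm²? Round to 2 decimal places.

At z = 8.75 mm: the cylinder: section is a regular 12-gon, circumradius r=2 (area = (12/2)·2.000²·sin(360°/12) = 12.00 mm²); (whole slice rotated 20° about Z — lengths, areas and connectivity unchanged). Overall, the cross-section is a single solid region. Net area = 12.00 mm².

12.00 mm²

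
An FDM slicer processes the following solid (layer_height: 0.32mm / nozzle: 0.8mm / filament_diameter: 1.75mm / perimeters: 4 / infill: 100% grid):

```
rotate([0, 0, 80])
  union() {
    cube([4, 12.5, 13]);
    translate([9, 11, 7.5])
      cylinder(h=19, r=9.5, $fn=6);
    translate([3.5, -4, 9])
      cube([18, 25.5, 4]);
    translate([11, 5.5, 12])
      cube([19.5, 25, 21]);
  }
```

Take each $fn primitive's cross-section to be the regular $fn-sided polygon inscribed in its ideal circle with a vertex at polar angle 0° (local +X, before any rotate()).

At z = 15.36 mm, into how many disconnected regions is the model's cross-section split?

1

At z = 15.36 mm: the cube does not reach this height (z outside [0, 13]); the r=9.5 cylinder at (9, 11) contributes a regular 6-gon of circumradius 9.5; the cube at (3.5, -4) is not intersected at this z (z outside [9, 13]); the cube at (11, 5.5) is present — its section is the full 19.5×25 rectangle; Merging all regions: the regions partially overlap (shared area 74.68 mm²), so overlapping operands fuse into one piece — 1 connected region; (rotated 80° about Z; rotation is an isometry so areas/perimeters/island counts are preserved). The result has 1 disconnected region.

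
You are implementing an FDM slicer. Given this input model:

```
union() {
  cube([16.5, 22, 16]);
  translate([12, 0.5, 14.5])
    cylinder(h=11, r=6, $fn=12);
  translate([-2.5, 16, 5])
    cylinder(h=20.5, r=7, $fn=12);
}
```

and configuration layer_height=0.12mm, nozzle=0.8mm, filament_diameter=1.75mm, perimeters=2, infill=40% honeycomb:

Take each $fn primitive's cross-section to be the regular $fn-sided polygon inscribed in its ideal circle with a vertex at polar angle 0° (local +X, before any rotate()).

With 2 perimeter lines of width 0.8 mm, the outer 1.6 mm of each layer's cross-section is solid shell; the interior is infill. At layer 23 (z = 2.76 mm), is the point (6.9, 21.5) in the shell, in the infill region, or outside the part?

shell

At z = 2.76 mm: the 16.5×22 cube contributes its full rectangle; the cylinder at (12, 0.5) does not reach this height (z outside [14.5, 25.5]); the cylinder at (-2.5, 16) does not reach this height (z outside [5, 25.5]); Taking the union: only the 16.5×22 cube is present, so the union is just that shape — 1 connected region. Overall, the cross-section is a single solid region. The nearest boundary edge runs (16.50, 22.00)→(0.00, 22.00); distance from the point to it = 0.50 mm. The point is inside the cross-section, 0.50 mm from the nearest boundary — within the 1.6 mm shell band (2 × 0.8).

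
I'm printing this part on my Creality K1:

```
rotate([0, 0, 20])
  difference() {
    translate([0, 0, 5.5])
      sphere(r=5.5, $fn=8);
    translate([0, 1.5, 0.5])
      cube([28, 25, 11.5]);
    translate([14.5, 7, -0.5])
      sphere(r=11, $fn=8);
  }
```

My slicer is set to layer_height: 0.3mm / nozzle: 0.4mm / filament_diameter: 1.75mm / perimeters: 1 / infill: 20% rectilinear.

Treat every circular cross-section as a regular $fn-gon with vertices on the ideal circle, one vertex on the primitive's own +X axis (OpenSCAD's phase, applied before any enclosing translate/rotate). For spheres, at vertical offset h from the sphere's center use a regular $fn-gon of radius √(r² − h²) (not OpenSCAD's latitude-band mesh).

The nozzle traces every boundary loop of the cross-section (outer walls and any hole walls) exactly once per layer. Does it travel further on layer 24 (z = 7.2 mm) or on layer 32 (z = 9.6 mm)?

layer 24 (z = 7.2 mm)

Layer 24 (z = 7.2): the sphere: section is a regular 8-gon, circumradius = √(r²−h²) = √(5.5²−1.7²) = 5.231 (perimeter = 2·8·5.231·sin(180°/8) = 32.03 mm); the 28×25 cube at (0, 1.5) contributes its full rectangle (perimeter 106.00 mm); the r=11 sphere at (14.5, 7) slices to a regular 8-gon of circumradius 7.856 (√(r²−h²) with h=7.7 from center) (perimeter = 2·8·7.856·sin(180°/8) = 48.10 mm); Subtracting the remaining from the first: starting from the r=5.5 sphere, the 28×25 cube at (0, 1.5) partially overlaps it — only the 11.97 mm² overlap (of its 700.00 mm²) is removed, clipping the outline; the r=11 sphere at (14.5, 7) misses the remaining region (no effect) — boundary = 33.98 mm; (whole slice rotated 20° about Z — lengths, areas and connectivity unchanged). So its perimeter = 33.98 mm. Layer 32 (z = 9.6): the r=5.5 sphere contributes a regular 8-gon of circumradius √(5.5²−4.1²) = 3.666 (perimeter = 2·8·3.666·sin(180°/8) = 22.45 mm); the 28×25 cube at (0, 1.5) contributes its full rectangle (perimeter 106.00 mm); the sphere at (14.5, 7): section is a regular 8-gon, circumradius = √(r²−h²) = √(11²−10.1²) = 4.358 (perimeter = 2·8·4.358·sin(180°/8) = 26.68 mm); Subtracting the remaining from the first: starting from the r=5.5 sphere, the 28×25 cube at (0, 1.5) partially overlaps it — only the 4.47 mm² overlap (of its 700.00 mm²) is removed, clipping the outline; the r=11 sphere at (14.5, 7) misses the remaining region (no effect) — boundary = 23.67 mm; (rotated 20° about Z; rotation is an isometry so areas/perimeters/island counts are preserved). So its perimeter = 23.67 mm. Layer 24 is larger (33.98 vs 23.67 mm).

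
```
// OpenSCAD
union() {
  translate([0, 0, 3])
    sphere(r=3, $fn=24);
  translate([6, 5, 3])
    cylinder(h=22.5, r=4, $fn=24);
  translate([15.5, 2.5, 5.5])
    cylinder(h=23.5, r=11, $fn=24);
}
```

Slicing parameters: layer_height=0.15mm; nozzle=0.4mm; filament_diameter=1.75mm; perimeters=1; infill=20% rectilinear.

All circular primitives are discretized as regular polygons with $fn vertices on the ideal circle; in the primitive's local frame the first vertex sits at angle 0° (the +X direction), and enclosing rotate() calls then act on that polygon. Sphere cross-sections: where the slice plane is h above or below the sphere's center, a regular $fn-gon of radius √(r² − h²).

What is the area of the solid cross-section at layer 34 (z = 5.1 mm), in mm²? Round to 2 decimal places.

At z = 5.1 mm: the r=3 sphere slices to a regular 24-gon of circumradius 2.142 (√(r²−h²) with h=2.1 from center) (area = (24/2)·2.142²·sin(360°/24) = 14.26 mm²); the r=4 cylinder at (6, 5) gives a regular 24-gon of circumradius 4 (constant along its height) (area = (24/2)·4.000²·sin(360°/24) = 49.69 mm²); the cylinder at (15.5, 2.5) is absent (z outside [5.5, 29]); Taking the union: the 2 present regions are separate (no shared area or edge), so areas and boundary lengths simply add and each stays a separate island — area = 63.95 mm². Overall, the cross-section has 2 separate islands. Net area = 63.95 mm².

63.95 mm²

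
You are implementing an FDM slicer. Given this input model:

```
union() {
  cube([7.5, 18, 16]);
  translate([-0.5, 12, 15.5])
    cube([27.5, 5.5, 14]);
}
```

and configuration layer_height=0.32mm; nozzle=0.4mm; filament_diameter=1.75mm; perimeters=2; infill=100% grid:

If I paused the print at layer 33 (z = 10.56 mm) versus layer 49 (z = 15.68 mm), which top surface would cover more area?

Layer 33 (z = 10.56): the 7.5×18 cube contributes its full rectangle (area 135.00 mm²); the cube at (-0.5, 12) is absent (z outside [15.5, 29.5]); Combining (union): only the 7.5×18 cube is present, so the union is just that shape — area = 135.00 mm². So its area = 135.00 mm². Layer 49 (z = 15.68): the cube (footprint 7.5×18) is included at this height (area 135.00 mm²); the 27.5×5.5 cube at (-0.5, 12) contributes its full rectangle (area 151.25 mm²); Merging all regions: the regions partially overlap — summed areas 286.25 mm² minus the doubly-counted overlap 41.25 mm² gives 245.00 mm² — area = 245.00 mm². So its area = 245.00 mm². Layer 49 is larger (245.00 vs 135.00 mm²).

layer 49 (z = 15.68 mm)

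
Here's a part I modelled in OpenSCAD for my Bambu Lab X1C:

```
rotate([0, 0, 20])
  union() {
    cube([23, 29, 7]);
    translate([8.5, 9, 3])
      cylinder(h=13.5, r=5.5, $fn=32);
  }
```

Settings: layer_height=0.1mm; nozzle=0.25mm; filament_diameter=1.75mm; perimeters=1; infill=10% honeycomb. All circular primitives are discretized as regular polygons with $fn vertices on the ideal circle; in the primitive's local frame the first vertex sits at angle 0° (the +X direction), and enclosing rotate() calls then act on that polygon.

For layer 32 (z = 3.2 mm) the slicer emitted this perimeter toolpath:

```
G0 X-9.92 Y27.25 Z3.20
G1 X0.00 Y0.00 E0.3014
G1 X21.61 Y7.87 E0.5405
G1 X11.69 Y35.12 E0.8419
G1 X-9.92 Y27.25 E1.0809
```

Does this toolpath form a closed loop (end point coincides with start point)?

Start point (G0): (-9.92, 27.25). End point (last G1): the path returns to the start — closed.

yes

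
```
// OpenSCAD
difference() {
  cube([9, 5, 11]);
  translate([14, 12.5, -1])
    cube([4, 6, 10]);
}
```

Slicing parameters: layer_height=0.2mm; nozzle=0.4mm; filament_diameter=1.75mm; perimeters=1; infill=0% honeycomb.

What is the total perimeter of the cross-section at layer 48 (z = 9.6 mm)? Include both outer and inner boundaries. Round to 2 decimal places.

At z = 9.6 mm: the cube (footprint 9×5) is included at this height (perimeter 28.00 mm); the cube at (14, 12.5) is absent (z outside [-1, 9]); Taking the first minus the rest: none of the subtracted shapes is present at this height, so the 9×5 cube is unchanged — boundary = 28.00 mm. Overall, the cross-section is a single solid region. Total boundary length (outer) = 28.00 mm.

28.00 mm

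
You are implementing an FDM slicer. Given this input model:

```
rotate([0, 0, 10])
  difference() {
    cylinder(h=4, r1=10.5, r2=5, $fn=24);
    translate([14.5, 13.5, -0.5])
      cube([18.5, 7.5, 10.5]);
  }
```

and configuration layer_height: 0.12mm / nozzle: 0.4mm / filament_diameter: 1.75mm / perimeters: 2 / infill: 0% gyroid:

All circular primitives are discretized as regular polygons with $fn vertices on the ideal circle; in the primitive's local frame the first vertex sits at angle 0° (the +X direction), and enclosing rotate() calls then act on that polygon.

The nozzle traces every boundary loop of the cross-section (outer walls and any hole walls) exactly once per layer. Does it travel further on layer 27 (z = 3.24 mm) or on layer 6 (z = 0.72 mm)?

layer 6 (z = 0.72 mm)

Layer 27 (z = 3.24): the cone: at t=0.810 of its height the radius interpolates to r₁+(r₂−r₁)t = 6.045, giving a regular 24-gon of that circumradius (perimeter = 2·24·6.045·sin(180°/24) = 37.87 mm); the 18.5×7.5 cube at (14.5, 13.5) contributes its full rectangle (perimeter 52.00 mm); After the difference (first − rest): starting from the cone, the 18.5×7.5 cube at (14.5, 13.5) misses the remaining region (no effect) — boundary = 37.87 mm; (whole slice rotated 10° about Z — lengths, areas and connectivity unchanged). So its perimeter = 37.87 mm. Layer 6 (z = 0.72): the cone (r1=10.5→r2=5) has section circumradius 9.510 here — a regular 24-gon (perimeter = 2·24·9.510·sin(180°/24) = 59.58 mm); the cube at (14.5, 13.5) is present — its section is the full 18.5×7.5 rectangle (perimeter 52.00 mm); Taking the first minus the rest: starting from the cone, the 18.5×7.5 cube at (14.5, 13.5) misses the remaining region (no effect) — boundary = 59.58 mm; (whole slice rotated 10° about Z — lengths, areas and connectivity unchanged). So its perimeter = 59.58 mm. Layer 6 is larger (59.58 vs 37.87 mm).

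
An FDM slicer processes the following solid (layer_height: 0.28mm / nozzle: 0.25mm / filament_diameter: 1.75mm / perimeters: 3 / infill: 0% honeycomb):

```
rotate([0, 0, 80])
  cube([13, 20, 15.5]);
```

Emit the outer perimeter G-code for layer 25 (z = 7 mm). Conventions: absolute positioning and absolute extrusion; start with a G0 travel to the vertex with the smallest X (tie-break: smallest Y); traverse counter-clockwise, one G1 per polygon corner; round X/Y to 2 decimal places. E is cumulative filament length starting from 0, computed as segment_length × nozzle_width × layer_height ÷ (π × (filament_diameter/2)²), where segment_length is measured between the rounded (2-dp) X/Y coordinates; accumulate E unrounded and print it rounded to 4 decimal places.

G0 X-19.70 Y3.47 Z7.00
G1 X0.00 Y0.00 E0.5821
G1 X2.26 Y12.80 E0.9604
G1 X-17.44 Y16.28 E1.5426
G1 X-19.70 Y3.47 E1.9212

At z = 7 mm: the 13×20 cube contributes its full rectangle; (rotated 80° about Z; rotation is an isometry so areas/perimeters/island counts are preserved). The outline is a single polygon with 4 vertices. Extrusion per mm of travel: 0.25 × 0.28 / (π × 0.875²) = 0.029103. Accumulating E over each segment gives final E = 1.9212.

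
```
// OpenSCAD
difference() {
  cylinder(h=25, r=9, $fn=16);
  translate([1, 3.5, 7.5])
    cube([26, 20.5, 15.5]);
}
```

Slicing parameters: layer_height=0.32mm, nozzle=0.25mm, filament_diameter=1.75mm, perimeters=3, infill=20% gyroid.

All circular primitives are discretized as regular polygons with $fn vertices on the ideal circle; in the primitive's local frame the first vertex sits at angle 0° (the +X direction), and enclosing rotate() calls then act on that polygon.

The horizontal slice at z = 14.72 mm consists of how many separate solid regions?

At z = 14.72 mm: the cylinder: section is a regular 16-gon, circumradius r=9; the 26×20.5 cube at (1, 3.5) contributes its full rectangle; Taking the first minus the rest: starting from the r=9 cylinder, the 26×20.5 cube at (1, 3.5) partially overlaps it — only the 26.31 mm² overlap (of its 533.00 mm²) is removed, clipping the outline — 1 connected region. The result has 1 disconnected region.

1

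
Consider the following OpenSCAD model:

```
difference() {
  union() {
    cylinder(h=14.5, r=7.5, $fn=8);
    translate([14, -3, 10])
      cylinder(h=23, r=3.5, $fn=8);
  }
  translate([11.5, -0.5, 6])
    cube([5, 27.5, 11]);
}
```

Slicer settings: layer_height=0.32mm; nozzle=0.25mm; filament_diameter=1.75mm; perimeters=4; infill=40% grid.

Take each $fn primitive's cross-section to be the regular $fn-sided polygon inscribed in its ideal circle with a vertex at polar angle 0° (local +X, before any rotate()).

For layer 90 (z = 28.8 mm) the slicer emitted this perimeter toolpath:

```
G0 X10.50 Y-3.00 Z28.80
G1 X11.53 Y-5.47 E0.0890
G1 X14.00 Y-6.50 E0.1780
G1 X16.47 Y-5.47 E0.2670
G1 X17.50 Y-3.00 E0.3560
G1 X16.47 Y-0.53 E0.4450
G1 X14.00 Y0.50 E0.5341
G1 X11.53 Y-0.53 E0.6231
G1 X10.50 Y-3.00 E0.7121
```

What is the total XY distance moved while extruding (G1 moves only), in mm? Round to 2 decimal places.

Sum the Euclidean lengths of each G1 segment: total = 21.41 mm.

21.41 mm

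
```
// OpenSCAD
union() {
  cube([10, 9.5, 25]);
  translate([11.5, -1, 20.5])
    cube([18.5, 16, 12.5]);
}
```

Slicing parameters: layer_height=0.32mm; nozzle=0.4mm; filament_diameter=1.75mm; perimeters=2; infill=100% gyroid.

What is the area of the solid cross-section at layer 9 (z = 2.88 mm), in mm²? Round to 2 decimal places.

95.00 mm²

At z = 2.88 mm: the cube (footprint 10×9.5) is included at this height (area 95.00 mm²); the cube at (11.5, -1) is not intersected at this z (z outside [20.5, 33]); Taking the union: only the 10×9.5 cube is present, so the union is just that shape — area = 95.00 mm². Overall, the cross-section is a single solid region. Net area = 95.00 mm².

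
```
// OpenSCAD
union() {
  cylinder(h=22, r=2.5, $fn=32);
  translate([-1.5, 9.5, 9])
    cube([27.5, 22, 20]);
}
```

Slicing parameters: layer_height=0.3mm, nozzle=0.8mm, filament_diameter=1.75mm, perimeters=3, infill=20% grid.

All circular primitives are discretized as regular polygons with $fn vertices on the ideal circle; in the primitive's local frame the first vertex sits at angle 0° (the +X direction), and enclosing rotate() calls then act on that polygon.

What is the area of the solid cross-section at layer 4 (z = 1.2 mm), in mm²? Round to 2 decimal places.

19.51 mm²

At z = 1.2 mm: the r=2.5 cylinder gives a regular 32-gon of circumradius 2.5 (constant along its height) (area = (32/2)·2.500²·sin(360°/32) = 19.51 mm²); the cube at (-1.5, 9.5) does not reach this height (z outside [9, 29]); Combining (union): only the r=2.5 cylinder is present, so the union is just that shape — area = 19.51 mm². Overall, the cross-section is a single solid region. Net area = 19.51 mm².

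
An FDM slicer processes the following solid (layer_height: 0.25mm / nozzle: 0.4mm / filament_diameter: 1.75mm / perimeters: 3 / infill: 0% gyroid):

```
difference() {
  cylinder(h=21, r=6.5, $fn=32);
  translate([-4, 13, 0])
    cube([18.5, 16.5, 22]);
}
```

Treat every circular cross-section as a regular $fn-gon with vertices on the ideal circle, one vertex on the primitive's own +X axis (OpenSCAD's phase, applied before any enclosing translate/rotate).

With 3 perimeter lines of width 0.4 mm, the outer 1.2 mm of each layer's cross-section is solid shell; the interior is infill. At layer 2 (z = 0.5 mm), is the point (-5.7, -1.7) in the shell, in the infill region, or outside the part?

At z = 0.5 mm: the r=6.5 cylinder gives a regular 32-gon of circumradius 6.5 (constant along its height); the cube at (-4, 13) is present — its section is the full 18.5×16.5 rectangle; Subtracting the remaining from the first: starting from the r=6.5 cylinder, the 18.5×16.5 cube at (-4, 13) misses the remaining region (no effect) — 1 connected region. Overall, the cross-section is a single solid region. The nearest boundary edge runs (-6.01, -2.49)→(-6.38, -1.27); distance from the point to it = 0.52 mm. The point is inside the cross-section, 0.52 mm from the nearest boundary — within the 1.2 mm shell band (3 × 0.4).

shell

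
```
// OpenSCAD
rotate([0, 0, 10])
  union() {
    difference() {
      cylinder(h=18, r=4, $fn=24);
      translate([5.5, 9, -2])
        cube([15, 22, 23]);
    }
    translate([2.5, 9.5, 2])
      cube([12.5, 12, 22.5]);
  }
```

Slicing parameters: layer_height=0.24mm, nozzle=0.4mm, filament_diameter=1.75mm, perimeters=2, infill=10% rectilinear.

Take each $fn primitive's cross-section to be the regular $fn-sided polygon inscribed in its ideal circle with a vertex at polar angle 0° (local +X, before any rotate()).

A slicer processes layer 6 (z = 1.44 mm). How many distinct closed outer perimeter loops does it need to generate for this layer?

1

At z = 1.44 mm: the r=4 cylinder gives a regular 24-gon of circumradius 4 (constant along its height); the cube at (5.5, 9) (footprint 15×22) is included at this height; Taking the first minus the rest: starting from the r=4 cylinder, the 15×22 cube at (5.5, 9) misses the remaining region (no effect) — 1 connected region; the cube at (2.5, 9.5) is absent (z outside [2, 24.5]); Merging all regions: only that combined region is present, so the union is just that shape — 1 connected region; (rotated 10° about Z; rotation is an isometry so areas/perimeters/island counts are preserved). The result has 1 disconnected region.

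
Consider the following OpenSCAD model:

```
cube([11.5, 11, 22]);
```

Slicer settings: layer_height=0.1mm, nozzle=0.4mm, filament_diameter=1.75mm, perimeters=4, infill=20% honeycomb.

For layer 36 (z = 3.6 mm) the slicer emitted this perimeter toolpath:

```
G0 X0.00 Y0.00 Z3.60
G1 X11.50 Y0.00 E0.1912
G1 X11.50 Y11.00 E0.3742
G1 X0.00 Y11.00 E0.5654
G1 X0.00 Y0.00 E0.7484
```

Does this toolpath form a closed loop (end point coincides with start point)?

yes

Start point (G0): (0.00, 0.00). End point (last G1): the path returns to the start — closed.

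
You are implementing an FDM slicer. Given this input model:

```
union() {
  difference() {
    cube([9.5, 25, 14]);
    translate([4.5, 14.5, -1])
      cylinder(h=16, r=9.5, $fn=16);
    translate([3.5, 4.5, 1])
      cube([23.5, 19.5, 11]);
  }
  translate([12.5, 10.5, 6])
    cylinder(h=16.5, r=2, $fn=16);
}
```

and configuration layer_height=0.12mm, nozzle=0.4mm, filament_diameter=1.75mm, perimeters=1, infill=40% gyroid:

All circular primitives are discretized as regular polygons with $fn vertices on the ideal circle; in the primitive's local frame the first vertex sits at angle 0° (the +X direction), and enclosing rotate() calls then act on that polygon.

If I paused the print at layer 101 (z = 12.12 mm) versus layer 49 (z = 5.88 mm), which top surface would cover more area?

Layer 101 (z = 12.12): the 9.5×25 cube contributes its full rectangle (area 237.50 mm²); the cylinder at (4.5, 14.5): section is a regular 16-gon, circumradius r=9.5 (area = (16/2)·9.500²·sin(360°/16) = 276.30 mm²); the cube at (3.5, 4.5) is absent (z outside [1, 12]); After the difference (first − rest): starting from the 9.5×25 cube (237.50 mm²), the r=9.5 cylinder at (4.5, 14.5) partially overlaps it — only the 170.27 mm² overlap (of its 276.30 mm²) is removed, clipping the outline — area = 67.23 mm²; the r=2 cylinder at (12.5, 10.5) contributes a regular 16-gon of circumradius 2 (area = (16/2)·2.000²·sin(360°/16) = 12.25 mm²); Taking the union: the 2 present regions are separate (no shared area or edge), so areas and boundary lengths simply add and each stays a separate island — area = 79.47 mm². So its area = 79.47 mm². Layer 49 (z = 5.88): the cube is present — its section is the full 9.5×25 rectangle (area 237.50 mm²); the r=9.5 cylinder at (4.5, 14.5) contributes a regular 16-gon of circumradius 9.5 (area = (16/2)·9.500²·sin(360°/16) = 276.30 mm²); the cube at (3.5, 4.5) is present — its section is the full 23.5×19.5 rectangle (area 458.25 mm²); Taking the first minus the rest: starting from the 9.5×25 cube (237.50 mm²), the r=9.5 cylinder at (4.5, 14.5) partially overlaps it — only the 170.27 mm² overlap (of its 276.30 mm²) is removed, clipping the outline; the 23.5×19.5 cube at (3.5, 4.5) partially overlaps it — only the 9.05 mm² overlap (of its 458.25 mm²) is removed, clipping the outline — area = 58.18 mm²; the cylinder at (12.5, 10.5) does not reach this height (z outside [6, 22.5]); Merging all regions: only the result so far is present, so the union is just that shape — area = 58.18 mm². So its area = 58.18 mm². Layer 101 is larger (79.47 vs 58.18 mm²).

layer 101 (z = 12.12 mm)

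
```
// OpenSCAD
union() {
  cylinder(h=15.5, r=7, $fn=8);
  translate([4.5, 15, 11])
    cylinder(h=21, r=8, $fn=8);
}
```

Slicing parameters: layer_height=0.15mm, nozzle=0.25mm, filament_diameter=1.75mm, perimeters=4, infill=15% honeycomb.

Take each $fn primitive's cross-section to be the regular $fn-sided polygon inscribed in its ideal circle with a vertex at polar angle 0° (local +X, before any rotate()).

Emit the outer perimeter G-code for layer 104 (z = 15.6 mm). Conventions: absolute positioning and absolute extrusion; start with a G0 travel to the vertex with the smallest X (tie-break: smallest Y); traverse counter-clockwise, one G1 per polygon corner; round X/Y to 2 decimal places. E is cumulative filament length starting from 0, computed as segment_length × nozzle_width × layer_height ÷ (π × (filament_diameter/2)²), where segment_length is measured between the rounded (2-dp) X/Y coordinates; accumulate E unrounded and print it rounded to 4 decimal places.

G0 X-3.50 Y15.00 Z15.60
G1 X-1.16 Y9.34 E0.0955
G1 X4.50 Y7.00 E0.1910
G1 X10.16 Y9.34 E0.2865
G1 X12.50 Y15.00 E0.3819
G1 X10.16 Y20.66 E0.4774
G1 X4.50 Y23.00 E0.5729
G1 X-1.16 Y20.66 E0.6684
G1 X-3.50 Y15.00 E0.7639

At z = 15.6 mm: the cylinder is not intersected at this z (z outside [0, 15.5]); the r=8 cylinder at (4.5, 15) gives a regular 8-gon of circumradius 8 (constant along its height); Merging all regions: only the r=8 cylinder at (4.5, 15) is present, so the union is just that shape — 1 connected region. The outline is a single polygon with 8 vertices. Extrusion per mm of travel: 0.25 × 0.15 / (π × 0.875²) = 0.015591. Accumulating E over each segment gives final E = 0.7639.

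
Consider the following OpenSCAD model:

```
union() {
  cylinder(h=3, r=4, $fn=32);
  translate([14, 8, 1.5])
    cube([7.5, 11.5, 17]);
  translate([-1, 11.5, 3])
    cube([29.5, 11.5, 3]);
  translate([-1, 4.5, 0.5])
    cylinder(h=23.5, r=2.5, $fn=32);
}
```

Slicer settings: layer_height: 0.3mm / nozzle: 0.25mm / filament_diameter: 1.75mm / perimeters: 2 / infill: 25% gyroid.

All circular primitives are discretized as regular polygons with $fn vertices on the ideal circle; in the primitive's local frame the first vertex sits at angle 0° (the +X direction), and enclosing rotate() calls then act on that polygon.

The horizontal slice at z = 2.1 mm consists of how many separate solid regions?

At z = 2.1 mm: the r=4 cylinder gives a regular 32-gon of circumradius 4 (constant along its height); the cube at (14, 8) (footprint 7.5×11.5) is included at this height; the cube at (-1, 11.5) is absent (z outside [3, 6]); the cylinder at (-1, 4.5): section is a regular 32-gon, circumradius r=2.5; Combining (union): the regions partially overlap (shared area 5.62 mm²), so overlapping operands fuse into one piece — 2 connected regions. The result has 2 disconnected regions.

2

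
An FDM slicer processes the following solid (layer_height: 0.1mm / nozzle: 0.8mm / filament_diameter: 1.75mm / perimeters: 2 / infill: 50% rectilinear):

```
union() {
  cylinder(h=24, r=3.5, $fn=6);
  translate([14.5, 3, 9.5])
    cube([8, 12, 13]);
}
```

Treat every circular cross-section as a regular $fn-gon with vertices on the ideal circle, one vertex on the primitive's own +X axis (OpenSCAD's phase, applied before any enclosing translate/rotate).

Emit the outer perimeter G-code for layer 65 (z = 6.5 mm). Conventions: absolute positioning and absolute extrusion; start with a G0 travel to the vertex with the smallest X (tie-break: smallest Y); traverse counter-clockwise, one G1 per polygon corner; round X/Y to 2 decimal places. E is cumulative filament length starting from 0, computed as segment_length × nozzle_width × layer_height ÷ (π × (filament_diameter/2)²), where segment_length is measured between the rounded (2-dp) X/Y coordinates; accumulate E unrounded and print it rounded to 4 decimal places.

At z = 6.5 mm: the r=3.5 cylinder contributes a regular 6-gon of circumradius 3.5; the cube at (14.5, 3) is not intersected at this z (z outside [9.5, 22.5]); Merging all regions: only the r=3.5 cylinder is present, so the union is just that shape — 1 connected region. The outline is a single polygon with 6 vertices. Extrusion per mm of travel: 0.8 × 0.1 / (π × 0.875²) = 0.033260. Accumulating E over each segment gives final E = 0.6983.

G0 X-3.50 Y0.00 Z6.50
G1 X-1.75 Y-3.03 E0.1164
G1 X1.75 Y-3.03 E0.2328
G1 X3.50 Y0.00 E0.3492
G1 X1.75 Y3.03 E0.4655
G1 X-1.75 Y3.03 E0.5820
G1 X-3.50 Y0.00 E0.6983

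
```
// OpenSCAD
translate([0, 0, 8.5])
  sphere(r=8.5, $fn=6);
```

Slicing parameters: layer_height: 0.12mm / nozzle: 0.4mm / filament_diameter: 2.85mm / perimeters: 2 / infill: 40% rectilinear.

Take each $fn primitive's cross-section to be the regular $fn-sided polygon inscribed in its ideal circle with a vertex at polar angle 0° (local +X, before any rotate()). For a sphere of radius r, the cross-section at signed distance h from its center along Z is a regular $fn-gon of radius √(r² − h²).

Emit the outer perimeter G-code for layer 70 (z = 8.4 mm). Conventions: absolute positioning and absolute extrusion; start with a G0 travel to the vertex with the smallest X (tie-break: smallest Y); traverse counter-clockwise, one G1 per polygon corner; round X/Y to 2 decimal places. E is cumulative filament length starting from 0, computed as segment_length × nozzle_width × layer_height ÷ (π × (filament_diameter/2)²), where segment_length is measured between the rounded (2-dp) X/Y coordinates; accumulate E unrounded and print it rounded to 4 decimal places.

G0 X-8.50 Y0.00 Z8.40
G1 X-4.25 Y-7.36 E0.0639
G1 X4.25 Y-7.36 E0.1279
G1 X8.50 Y0.00 E0.1919
G1 X4.25 Y7.36 E0.2558
G1 X-4.25 Y7.36 E0.3198
G1 X-8.50 Y0.00 E0.3837

At z = 8.4 mm: the sphere: section is a regular 6-gon, circumradius = √(r²−h²) = √(8.5²−0.1²) = 8.499. The outline is a single polygon with 6 vertices. Extrusion per mm of travel: 0.4 × 0.12 / (π × 1.425²) = 0.007524. Accumulating E over each segment gives final E = 0.3837.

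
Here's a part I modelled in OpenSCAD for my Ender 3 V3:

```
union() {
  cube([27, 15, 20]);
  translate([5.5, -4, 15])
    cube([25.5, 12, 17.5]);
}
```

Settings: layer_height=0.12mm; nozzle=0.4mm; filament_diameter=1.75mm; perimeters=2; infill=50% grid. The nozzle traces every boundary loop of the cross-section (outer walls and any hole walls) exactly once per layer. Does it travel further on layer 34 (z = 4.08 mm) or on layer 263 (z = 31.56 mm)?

layer 34 (z = 4.08 mm)

Layer 34 (z = 4.08): the 27×15 cube contributes its full rectangle (perimeter 84.00 mm); the cube at (5.5, -4) is not intersected at this z (z outside [15, 32.5]); Taking the union: only the 27×15 cube is present, so the union is just that shape — boundary = 84.00 mm. So its perimeter = 84.00 mm. Layer 263 (z = 31.56): the cube is absent (z outside [0, 20]); the cube at (5.5, -4) (footprint 25.5×12) is included at this height (perimeter 75.00 mm); Combining (union): only the 25.5×12 cube at (5.5, -4) is present, so the union is just that shape — boundary = 75.00 mm. So its perimeter = 75.00 mm. Layer 34 is larger (84.00 vs 75.00 mm).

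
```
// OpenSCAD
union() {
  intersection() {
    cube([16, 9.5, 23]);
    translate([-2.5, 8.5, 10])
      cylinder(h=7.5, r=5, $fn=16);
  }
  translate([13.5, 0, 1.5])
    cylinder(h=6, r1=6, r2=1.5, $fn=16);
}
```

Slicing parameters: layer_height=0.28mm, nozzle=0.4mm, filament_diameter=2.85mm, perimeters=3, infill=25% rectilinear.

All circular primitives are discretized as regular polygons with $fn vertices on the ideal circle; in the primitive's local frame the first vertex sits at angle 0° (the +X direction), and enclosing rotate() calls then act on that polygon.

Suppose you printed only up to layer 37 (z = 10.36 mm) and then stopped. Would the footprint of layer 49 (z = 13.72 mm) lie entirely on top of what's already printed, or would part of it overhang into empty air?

Compare the two slices. At z = 10.36: the 16×9.5 cube contributes its full rectangle (area 152.00 mm²); the cylinder at (-2.5, 8.5): section is a regular 16-gon, circumradius r=5 (area = (16/2)·5.000²·sin(360°/16) = 76.54 mm²); Keeping only the common overlap: the r=5 cylinder at (-2.5, 8.5) partially overlaps the 16×9.5 cube; clipping to the common part keeps 9.74 mm² — area = 9.74 mm²; the cone at (13.5, 0) is absent (z outside [1.5, 7.5]); Merging all regions: only the result so far is present, so the union is just that shape — area = 9.74 mm². At z = 13.72: the 16×9.5 cube contributes its full rectangle (area 152.00 mm²); the r=5 cylinder at (-2.5, 8.5) gives a regular 16-gon of circumradius 5 (constant along its height) (area = (16/2)·5.000²·sin(360°/16) = 76.54 mm²); Taking the intersection: the r=5 cylinder at (-2.5, 8.5) partially overlaps the 16×9.5 cube; clipping to the common part keeps 9.74 mm² — area = 9.74 mm²; the cone at (13.5, 0) is not intersected at this z (z outside [1.5, 7.5]); Merging all regions: only the result so far is present, so the union is just that shape — area = 9.74 mm². Checking containment: the cross-section at z = 13.72 is a subset of the cross-section at z = 10.36.

entirely on top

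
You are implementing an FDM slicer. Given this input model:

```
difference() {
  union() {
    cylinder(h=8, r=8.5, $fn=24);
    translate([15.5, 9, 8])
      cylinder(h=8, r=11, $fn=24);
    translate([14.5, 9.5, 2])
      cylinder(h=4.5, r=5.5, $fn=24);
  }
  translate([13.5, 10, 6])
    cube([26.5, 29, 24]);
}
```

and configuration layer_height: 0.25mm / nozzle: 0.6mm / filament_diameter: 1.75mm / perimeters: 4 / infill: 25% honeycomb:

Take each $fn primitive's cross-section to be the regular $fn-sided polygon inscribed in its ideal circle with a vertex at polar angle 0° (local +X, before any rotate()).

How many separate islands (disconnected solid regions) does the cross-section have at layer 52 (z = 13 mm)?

At z = 13 mm: the cylinder is not intersected at this z (z outside [0, 8]); the cylinder at (15.5, 9): section is a regular 24-gon, circumradius r=11; the cylinder at (14.5, 9.5) is absent (z outside [2, 6.5]); Taking the union: only the r=11 cylinder at (15.5, 9) is present, so the union is just that shape — 1 connected region; the cube at (13.5, 10) is present — its section is the full 26.5×29 rectangle; After the difference (first − rest): starting from the result so far, the 26.5×29 cube at (13.5, 10) partially overlaps it — only the 102.75 mm² overlap (of its 768.50 mm²) is removed, clipping the outline — 1 connected region. Overall, the cross-section is a single solid region. Island count = 1.

1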